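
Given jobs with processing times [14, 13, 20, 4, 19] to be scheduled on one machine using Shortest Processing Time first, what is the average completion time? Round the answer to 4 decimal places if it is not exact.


Sort jobs by processing time (SPT order): [4, 13, 14, 19, 20]
Compute completion times sequentially:
  Job 1: processing = 4, completes at 4
  Job 2: processing = 13, completes at 17
  Job 3: processing = 14, completes at 31
  Job 4: processing = 19, completes at 50
  Job 5: processing = 20, completes at 70
Sum of completion times = 172
Average completion time = 172/5 = 34.4

34.4


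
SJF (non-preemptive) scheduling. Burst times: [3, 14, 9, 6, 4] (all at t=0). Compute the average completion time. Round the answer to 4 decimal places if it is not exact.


SJF order (ascending): [3, 4, 6, 9, 14]
Completion times:
  Job 1: burst=3, C=3
  Job 2: burst=4, C=7
  Job 3: burst=6, C=13
  Job 4: burst=9, C=22
  Job 5: burst=14, C=36
Average completion = 81/5 = 16.2

16.2


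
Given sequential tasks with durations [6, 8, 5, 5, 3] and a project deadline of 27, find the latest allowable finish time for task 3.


LF(activity 3) = deadline - sum of successor durations
Successors: activities 4 through 5 with durations [5, 3]
Sum of successor durations = 8
LF = 27 - 8 = 19

19


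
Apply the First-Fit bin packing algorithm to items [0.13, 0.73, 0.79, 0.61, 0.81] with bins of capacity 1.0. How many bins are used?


Place items sequentially using First-Fit:
  Item 0.13 -> new Bin 1
  Item 0.73 -> Bin 1 (now 0.86)
  Item 0.79 -> new Bin 2
  Item 0.61 -> new Bin 3
  Item 0.81 -> new Bin 4
Total bins used = 4

4


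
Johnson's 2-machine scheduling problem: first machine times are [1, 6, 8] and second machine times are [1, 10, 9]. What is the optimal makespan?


Apply Johnson's rule:
  Group 1 (a <= b): [(1, 1, 1), (2, 6, 10), (3, 8, 9)]
  Group 2 (a > b): []
Optimal job order: [1, 2, 3]
Schedule:
  Job 1: M1 done at 1, M2 done at 2
  Job 2: M1 done at 7, M2 done at 17
  Job 3: M1 done at 15, M2 done at 26
Makespan = 26

26


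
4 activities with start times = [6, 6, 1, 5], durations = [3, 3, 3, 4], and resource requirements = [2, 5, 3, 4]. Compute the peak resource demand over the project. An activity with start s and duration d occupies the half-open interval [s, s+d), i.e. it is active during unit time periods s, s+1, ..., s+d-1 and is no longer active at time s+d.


Each activity i is active on [start_i, start_i + duration_i).
Compute total resource usage per time slot:
  t=0: active resources = [], total = 0
  t=1: active resources = [3], total = 3
  t=2: active resources = [3], total = 3
  t=3: active resources = [3], total = 3
  t=4: active resources = [], total = 0
  t=5: active resources = [4], total = 4
  t=6: active resources = [2, 5, 4], total = 11
  t=7: active resources = [2, 5, 4], total = 11
  t=8: active resources = [2, 5, 4], total = 11
Peak resource demand = 11

11


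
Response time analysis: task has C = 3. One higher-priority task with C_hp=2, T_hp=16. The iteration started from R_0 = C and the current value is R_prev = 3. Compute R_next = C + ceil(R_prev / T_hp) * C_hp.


R_next = C + ceil(R_prev / T_hp) * C_hp
ceil(3 / 16) = ceil(0.1875) = 1
Interference = 1 * 2 = 2
R_next = 3 + 2 = 5

5


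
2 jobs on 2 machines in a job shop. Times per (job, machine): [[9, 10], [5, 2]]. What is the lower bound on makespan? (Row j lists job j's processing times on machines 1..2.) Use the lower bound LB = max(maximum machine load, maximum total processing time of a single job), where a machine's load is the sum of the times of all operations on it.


Machine loads:
  Machine 1: 9 + 5 = 14
  Machine 2: 10 + 2 = 12
Max machine load = 14
Job totals:
  Job 1: 19
  Job 2: 7
Max job total = 19
Lower bound = max(14, 19) = 19

19


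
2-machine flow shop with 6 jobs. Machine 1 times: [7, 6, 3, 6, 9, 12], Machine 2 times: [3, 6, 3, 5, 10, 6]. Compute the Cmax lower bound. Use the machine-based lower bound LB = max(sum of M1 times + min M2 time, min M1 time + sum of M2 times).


LB1 = sum(M1 times) + min(M2 times) = 43 + 3 = 46
LB2 = min(M1 times) + sum(M2 times) = 3 + 33 = 36
Lower bound = max(LB1, LB2) = max(46, 36) = 46

46


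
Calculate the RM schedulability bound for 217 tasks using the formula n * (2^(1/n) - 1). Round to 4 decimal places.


Compute 2^(1/217) = 1.0031993336
Subtract 1: 1.0031993336 - 1 = 0.0031993336
Multiply by n: 217 * 0.0031993336 = 0.6942553912
Round to 4 dp: 0.6943

0.6943


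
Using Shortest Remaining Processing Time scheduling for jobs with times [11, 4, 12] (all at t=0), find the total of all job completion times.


Since all jobs arrive at t=0, SRPT equals SPT ordering.
SPT order: [4, 11, 12]
Completion times:
  Job 1: p=4, C=4
  Job 2: p=11, C=15
  Job 3: p=12, C=27
Total completion time = 4 + 15 + 27 = 46

46


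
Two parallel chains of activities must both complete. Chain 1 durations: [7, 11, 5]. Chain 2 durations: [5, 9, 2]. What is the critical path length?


Path A total = 7 + 11 + 5 = 23
Path B total = 5 + 9 + 2 = 16
Critical path = longest path = max(23, 16) = 23

23


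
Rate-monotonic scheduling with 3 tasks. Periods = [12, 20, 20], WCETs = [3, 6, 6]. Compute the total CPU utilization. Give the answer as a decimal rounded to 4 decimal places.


Compute individual utilizations (exact fractions):
  Task 1: C/T = 3/12 = 1/4 (approx. 0.25)
  Task 2: C/T = 6/20 = 3/10 (approx. 0.3)
  Task 3: C/T = 6/20 = 3/10 (approx. 0.3)
Total utilization U = 1/4 + 3/10 + 3/10 = 17/20
Rounded to 4 decimal places: U = 0.8500
RM (Liu & Layland) bound for 3 tasks = 0.779763; compare with U = 17/20 (approx. 0.850000)
bound < U <= 1, so the RM sufficient condition is not met (inconclusive; an exact test such as response-time analysis is needed).

0.8500


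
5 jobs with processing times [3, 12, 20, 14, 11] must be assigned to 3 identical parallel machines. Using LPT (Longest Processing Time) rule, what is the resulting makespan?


Sort jobs in decreasing order (LPT): [20, 14, 12, 11, 3]
Assign each job to the least loaded machine:
  Machine 1: jobs [20], load = 20
  Machine 2: jobs [14, 3], load = 17
  Machine 3: jobs [12, 11], load = 23
Makespan = max load = 23

23


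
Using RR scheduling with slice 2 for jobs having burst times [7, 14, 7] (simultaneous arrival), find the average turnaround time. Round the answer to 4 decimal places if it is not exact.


Time quantum = 2
Execution trace:
  J1 runs 2 units, time = 2
  J2 runs 2 units, time = 4
  J3 runs 2 units, time = 6
  J1 runs 2 units, time = 8
  J2 runs 2 units, time = 10
  J3 runs 2 units, time = 12
  J1 runs 2 units, time = 14
  J2 runs 2 units, time = 16
  J3 runs 2 units, time = 18
  J1 runs 1 units, time = 19
  J2 runs 2 units, time = 21
  J3 runs 1 units, time = 22
  J2 runs 2 units, time = 24
  J2 runs 2 units, time = 26
  J2 runs 2 units, time = 28
Finish times: [19, 28, 22]
Average turnaround = 69/3 = 23.0

23.0


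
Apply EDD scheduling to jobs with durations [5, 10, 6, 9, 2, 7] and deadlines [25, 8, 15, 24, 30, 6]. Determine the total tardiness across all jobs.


Sort by due date (EDD order): [(7, 6), (10, 8), (6, 15), (9, 24), (5, 25), (2, 30)]
Compute completion times and tardiness:
  Job 1: p=7, d=6, C=7, tardiness=max(0,7-6)=1
  Job 2: p=10, d=8, C=17, tardiness=max(0,17-8)=9
  Job 3: p=6, d=15, C=23, tardiness=max(0,23-15)=8
  Job 4: p=9, d=24, C=32, tardiness=max(0,32-24)=8
  Job 5: p=5, d=25, C=37, tardiness=max(0,37-25)=12
  Job 6: p=2, d=30, C=39, tardiness=max(0,39-30)=9
Total tardiness = 47

47


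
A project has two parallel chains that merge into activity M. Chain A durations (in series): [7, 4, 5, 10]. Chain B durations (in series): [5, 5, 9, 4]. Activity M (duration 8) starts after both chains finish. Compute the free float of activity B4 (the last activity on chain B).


ES(B4) = sum of predecessors on chain B = 19
EF(B4) = ES + duration = 19 + 4 = 23
Successor of B4 is M. ES(M) = max(sum(A), sum(B)) = max(26, 23) = 26
Free float = ES(successor) - EF(current) = 26 - 23 = 3

3


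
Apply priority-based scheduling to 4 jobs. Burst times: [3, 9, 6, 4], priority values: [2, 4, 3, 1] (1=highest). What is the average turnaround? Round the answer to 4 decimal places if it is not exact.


Sort by priority (ascending = highest first):
Order: [(1, 4), (2, 3), (3, 6), (4, 9)]
Completion times:
  Priority 1, burst=4, C=4
  Priority 2, burst=3, C=7
  Priority 3, burst=6, C=13
  Priority 4, burst=9, C=22
Average turnaround = 46/4 = 11.5

11.5


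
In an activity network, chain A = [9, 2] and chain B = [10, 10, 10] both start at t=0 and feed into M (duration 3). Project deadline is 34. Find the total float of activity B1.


Forward pass: ES(B1) = sum of predecessors on chain B = 0
EF = ES + duration = 0 + 10 = 10
Backward pass: LF(M) = deadline = 34; LS(M) = 34 - 3 = 31
LF(B1) = LS(M) - sum(successors on chain B) = 31 - 20 = 11
LS = LF - duration = 11 - 10 = 1
Total float = LS - ES = 1 - 0 = 1

1


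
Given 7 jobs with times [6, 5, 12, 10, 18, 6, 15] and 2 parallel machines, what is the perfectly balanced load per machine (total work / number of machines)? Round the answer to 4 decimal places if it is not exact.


Total processing time = 6 + 5 + 12 + 10 + 18 + 6 + 15 = 72
Number of machines = 2
Ideal balanced load = 72 / 2 = 36.0

36.0


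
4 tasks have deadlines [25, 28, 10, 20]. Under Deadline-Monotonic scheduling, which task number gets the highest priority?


Sort tasks by relative deadline (ascending):
  Task 3: deadline = 10
  Task 4: deadline = 20
  Task 1: deadline = 25
  Task 2: deadline = 28
Priority order (highest first): [3, 4, 1, 2]
Highest priority task = 3

3


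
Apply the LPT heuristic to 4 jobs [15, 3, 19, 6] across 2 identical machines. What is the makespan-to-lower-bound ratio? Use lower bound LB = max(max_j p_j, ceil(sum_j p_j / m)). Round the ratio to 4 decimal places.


LPT order: [19, 15, 6, 3]
Machine loads after assignment: [22, 21]
LPT makespan = 22
Lower bound = max(max_job, ceil(total/2)) = max(19, 22) = 22
Ratio = 22 / 22 = 1.0

1.0


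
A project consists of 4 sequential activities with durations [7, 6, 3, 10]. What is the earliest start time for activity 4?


Activity 4 starts after activities 1 through 3 complete.
Predecessor durations: [7, 6, 3]
ES = 7 + 6 + 3 = 16

16


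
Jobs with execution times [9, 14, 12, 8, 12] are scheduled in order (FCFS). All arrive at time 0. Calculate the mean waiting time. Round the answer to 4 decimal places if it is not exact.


FCFS order (as given): [9, 14, 12, 8, 12]
Waiting times:
  Job 1: wait = 0
  Job 2: wait = 9
  Job 3: wait = 23
  Job 4: wait = 35
  Job 5: wait = 43
Sum of waiting times = 110
Average waiting time = 110/5 = 22.0

22.0


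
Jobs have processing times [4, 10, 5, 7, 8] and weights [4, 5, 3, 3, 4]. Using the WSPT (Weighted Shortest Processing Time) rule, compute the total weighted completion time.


Compute p/w ratios and sort ascending (WSPT): [(4, 4), (5, 3), (10, 5), (8, 4), (7, 3)]
Compute weighted completion times:
  Job (p=4,w=4): C=4, w*C=4*4=16
  Job (p=5,w=3): C=9, w*C=3*9=27
  Job (p=10,w=5): C=19, w*C=5*19=95
  Job (p=8,w=4): C=27, w*C=4*27=108
  Job (p=7,w=3): C=34, w*C=3*34=102
Total weighted completion time = 348

348


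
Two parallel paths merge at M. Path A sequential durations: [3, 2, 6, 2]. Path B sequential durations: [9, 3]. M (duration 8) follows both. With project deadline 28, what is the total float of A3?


Forward pass: ES(A3) = sum of predecessors on chain A = 5
EF = ES + duration = 5 + 6 = 11
Backward pass: LF(M) = deadline = 28; LS(M) = 28 - 8 = 20
LF(A3) = LS(M) - sum(successors on chain A) = 20 - 2 = 18
LS = LF - duration = 18 - 6 = 12
Total float = LS - ES = 12 - 5 = 7

7


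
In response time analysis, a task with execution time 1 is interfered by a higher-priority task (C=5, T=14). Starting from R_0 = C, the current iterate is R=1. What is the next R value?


R_next = C + ceil(R_prev / T_hp) * C_hp
ceil(1 / 14) = ceil(0.0714) = 1
Interference = 1 * 5 = 5
R_next = 1 + 5 = 6

6


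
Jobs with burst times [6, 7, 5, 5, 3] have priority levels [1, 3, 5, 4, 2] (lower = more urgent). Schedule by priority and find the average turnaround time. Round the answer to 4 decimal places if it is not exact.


Sort by priority (ascending = highest first):
Order: [(1, 6), (2, 3), (3, 7), (4, 5), (5, 5)]
Completion times:
  Priority 1, burst=6, C=6
  Priority 2, burst=3, C=9
  Priority 3, burst=7, C=16
  Priority 4, burst=5, C=21
  Priority 5, burst=5, C=26
Average turnaround = 78/5 = 15.6

15.6


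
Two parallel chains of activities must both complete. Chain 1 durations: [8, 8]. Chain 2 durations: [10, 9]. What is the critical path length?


Path A total = 8 + 8 = 16
Path B total = 10 + 9 = 19
Critical path = longest path = max(16, 19) = 19

19


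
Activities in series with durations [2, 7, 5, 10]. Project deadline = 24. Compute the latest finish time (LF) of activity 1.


LF(activity 1) = deadline - sum of successor durations
Successors: activities 2 through 4 with durations [7, 5, 10]
Sum of successor durations = 22
LF = 24 - 22 = 2

2


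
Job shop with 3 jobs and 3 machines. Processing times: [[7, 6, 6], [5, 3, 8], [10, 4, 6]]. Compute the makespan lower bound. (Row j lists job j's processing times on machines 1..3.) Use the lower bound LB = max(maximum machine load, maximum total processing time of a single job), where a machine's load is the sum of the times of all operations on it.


Machine loads:
  Machine 1: 7 + 5 + 10 = 22
  Machine 2: 6 + 3 + 4 = 13
  Machine 3: 6 + 8 + 6 = 20
Max machine load = 22
Job totals:
  Job 1: 19
  Job 2: 16
  Job 3: 20
Max job total = 20
Lower bound = max(22, 20) = 22

22


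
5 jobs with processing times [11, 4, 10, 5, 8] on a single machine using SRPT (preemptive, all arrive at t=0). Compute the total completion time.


Since all jobs arrive at t=0, SRPT equals SPT ordering.
SPT order: [4, 5, 8, 10, 11]
Completion times:
  Job 1: p=4, C=4
  Job 2: p=5, C=9
  Job 3: p=8, C=17
  Job 4: p=10, C=27
  Job 5: p=11, C=38
Total completion time = 4 + 9 + 17 + 27 + 38 = 95

95


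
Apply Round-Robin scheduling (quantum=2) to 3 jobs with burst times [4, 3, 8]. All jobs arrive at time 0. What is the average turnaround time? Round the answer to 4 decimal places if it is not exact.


Time quantum = 2
Execution trace:
  J1 runs 2 units, time = 2
  J2 runs 2 units, time = 4
  J3 runs 2 units, time = 6
  J1 runs 2 units, time = 8
  J2 runs 1 units, time = 9
  J3 runs 2 units, time = 11
  J3 runs 2 units, time = 13
  J3 runs 2 units, time = 15
Finish times: [8, 9, 15]
Average turnaround = 32/3 = 10.6667

10.6667


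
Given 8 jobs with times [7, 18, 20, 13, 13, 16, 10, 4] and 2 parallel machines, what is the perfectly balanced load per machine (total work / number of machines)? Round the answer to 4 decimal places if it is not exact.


Total processing time = 7 + 18 + 20 + 13 + 13 + 16 + 10 + 4 = 101
Number of machines = 2
Ideal balanced load = 101 / 2 = 50.5

50.5


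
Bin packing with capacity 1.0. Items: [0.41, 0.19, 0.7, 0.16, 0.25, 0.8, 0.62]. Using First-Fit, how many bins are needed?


Place items sequentially using First-Fit:
  Item 0.41 -> new Bin 1
  Item 0.19 -> Bin 1 (now 0.6)
  Item 0.7 -> new Bin 2
  Item 0.16 -> Bin 1 (now 0.76)
  Item 0.25 -> Bin 2 (now 0.95)
  Item 0.8 -> new Bin 3
  Item 0.62 -> new Bin 4
Total bins used = 4

4


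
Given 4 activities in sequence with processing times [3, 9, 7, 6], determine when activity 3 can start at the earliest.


Activity 3 starts after activities 1 through 2 complete.
Predecessor durations: [3, 9]
ES = 3 + 9 = 12

12


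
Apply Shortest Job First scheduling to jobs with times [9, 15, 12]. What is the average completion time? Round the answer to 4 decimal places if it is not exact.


SJF order (ascending): [9, 12, 15]
Completion times:
  Job 1: burst=9, C=9
  Job 2: burst=12, C=21
  Job 3: burst=15, C=36
Average completion = 66/3 = 22.0

22.0


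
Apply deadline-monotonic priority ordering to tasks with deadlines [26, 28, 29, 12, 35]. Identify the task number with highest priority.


Sort tasks by relative deadline (ascending):
  Task 4: deadline = 12
  Task 1: deadline = 26
  Task 2: deadline = 28
  Task 3: deadline = 29
  Task 5: deadline = 35
Priority order (highest first): [4, 1, 2, 3, 5]
Highest priority task = 4

4


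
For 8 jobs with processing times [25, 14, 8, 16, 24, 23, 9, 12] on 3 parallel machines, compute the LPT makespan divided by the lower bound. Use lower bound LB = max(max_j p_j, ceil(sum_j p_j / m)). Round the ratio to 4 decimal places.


LPT order: [25, 24, 23, 16, 14, 12, 9, 8]
Machine loads after assignment: [46, 46, 39]
LPT makespan = 46
Lower bound = max(max_job, ceil(total/3)) = max(25, 44) = 44
Ratio = 46 / 44 = 1.0455

1.0455


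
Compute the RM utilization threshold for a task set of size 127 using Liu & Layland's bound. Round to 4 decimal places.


Compute 2^(1/127) = 1.0054727730
Subtract 1: 1.0054727730 - 1 = 0.0054727730
Multiply by n: 127 * 0.0054727730 = 0.6950421710
Round to 4 dp: 0.6950

0.6950


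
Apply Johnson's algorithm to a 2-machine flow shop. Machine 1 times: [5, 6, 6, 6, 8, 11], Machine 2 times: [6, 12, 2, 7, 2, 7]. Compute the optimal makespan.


Apply Johnson's rule:
  Group 1 (a <= b): [(1, 5, 6), (2, 6, 12), (4, 6, 7)]
  Group 2 (a > b): [(6, 11, 7), (3, 6, 2), (5, 8, 2)]
Optimal job order: [1, 2, 4, 6, 3, 5]
Schedule:
  Job 1: M1 done at 5, M2 done at 11
  Job 2: M1 done at 11, M2 done at 23
  Job 4: M1 done at 17, M2 done at 30
  Job 6: M1 done at 28, M2 done at 37
  Job 3: M1 done at 34, M2 done at 39
  Job 5: M1 done at 42, M2 done at 44
Makespan = 44

44


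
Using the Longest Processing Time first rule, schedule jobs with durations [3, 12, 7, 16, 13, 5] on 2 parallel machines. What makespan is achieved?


Sort jobs in decreasing order (LPT): [16, 13, 12, 7, 5, 3]
Assign each job to the least loaded machine:
  Machine 1: jobs [16, 7, 5], load = 28
  Machine 2: jobs [13, 12, 3], load = 28
Makespan = max load = 28

28


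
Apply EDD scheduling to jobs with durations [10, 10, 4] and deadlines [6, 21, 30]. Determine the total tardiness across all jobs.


Sort by due date (EDD order): [(10, 6), (10, 21), (4, 30)]
Compute completion times and tardiness:
  Job 1: p=10, d=6, C=10, tardiness=max(0,10-6)=4
  Job 2: p=10, d=21, C=20, tardiness=max(0,20-21)=0
  Job 3: p=4, d=30, C=24, tardiness=max(0,24-30)=0
Total tardiness = 4

4


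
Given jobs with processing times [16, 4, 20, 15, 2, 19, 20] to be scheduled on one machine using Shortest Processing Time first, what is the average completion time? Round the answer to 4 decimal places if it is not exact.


Sort jobs by processing time (SPT order): [2, 4, 15, 16, 19, 20, 20]
Compute completion times sequentially:
  Job 1: processing = 2, completes at 2
  Job 2: processing = 4, completes at 6
  Job 3: processing = 15, completes at 21
  Job 4: processing = 16, completes at 37
  Job 5: processing = 19, completes at 56
  Job 6: processing = 20, completes at 76
  Job 7: processing = 20, completes at 96
Sum of completion times = 294
Average completion time = 294/7 = 42.0

42.0


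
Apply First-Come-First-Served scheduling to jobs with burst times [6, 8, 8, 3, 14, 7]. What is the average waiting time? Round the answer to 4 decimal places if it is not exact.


FCFS order (as given): [6, 8, 8, 3, 14, 7]
Waiting times:
  Job 1: wait = 0
  Job 2: wait = 6
  Job 3: wait = 14
  Job 4: wait = 22
  Job 5: wait = 25
  Job 6: wait = 39
Sum of waiting times = 106
Average waiting time = 106/6 = 17.6667

17.6667


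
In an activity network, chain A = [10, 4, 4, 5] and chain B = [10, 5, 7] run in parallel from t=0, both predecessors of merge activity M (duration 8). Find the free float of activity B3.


ES(B3) = sum of predecessors on chain B = 15
EF(B3) = ES + duration = 15 + 7 = 22
Successor of B3 is M. ES(M) = max(sum(A), sum(B)) = max(23, 22) = 23
Free float = ES(successor) - EF(current) = 23 - 22 = 1

1


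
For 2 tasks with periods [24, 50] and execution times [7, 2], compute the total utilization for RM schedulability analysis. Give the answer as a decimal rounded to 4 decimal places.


Compute individual utilizations (exact fractions):
  Task 1: C/T = 7/24 (approx. 0.2917)
  Task 2: C/T = 2/50 = 1/25 (approx. 0.04)
Total utilization U = 7/24 + 1/25 = 199/600
Rounded to 4 decimal places: U = 0.3317
RM (Liu & Layland) bound for 2 tasks = 0.828427; compare with U = 199/600 (approx. 0.331667)
U <= bound, so schedulable by RM sufficient condition.

0.3317


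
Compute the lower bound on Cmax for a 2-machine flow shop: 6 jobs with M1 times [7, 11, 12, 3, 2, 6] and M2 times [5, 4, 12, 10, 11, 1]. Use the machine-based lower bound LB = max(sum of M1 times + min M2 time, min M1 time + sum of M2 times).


LB1 = sum(M1 times) + min(M2 times) = 41 + 1 = 42
LB2 = min(M1 times) + sum(M2 times) = 2 + 43 = 45
Lower bound = max(LB1, LB2) = max(42, 45) = 45

45


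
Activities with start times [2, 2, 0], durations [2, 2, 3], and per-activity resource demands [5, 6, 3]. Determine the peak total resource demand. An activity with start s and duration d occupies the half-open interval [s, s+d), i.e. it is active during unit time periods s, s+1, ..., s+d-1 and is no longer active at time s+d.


Each activity i is active on [start_i, start_i + duration_i).
Compute total resource usage per time slot:
  t=0: active resources = [3], total = 3
  t=1: active resources = [3], total = 3
  t=2: active resources = [5, 6, 3], total = 14
  t=3: active resources = [5, 6], total = 11
Peak resource demand = 14

14


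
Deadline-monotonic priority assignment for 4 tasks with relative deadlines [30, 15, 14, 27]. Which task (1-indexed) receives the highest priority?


Sort tasks by relative deadline (ascending):
  Task 3: deadline = 14
  Task 2: deadline = 15
  Task 4: deadline = 27
  Task 1: deadline = 30
Priority order (highest first): [3, 2, 4, 1]
Highest priority task = 3

3


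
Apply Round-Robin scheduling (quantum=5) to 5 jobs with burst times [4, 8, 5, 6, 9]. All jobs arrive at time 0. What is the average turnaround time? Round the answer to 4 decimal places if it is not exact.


Time quantum = 5
Execution trace:
  J1 runs 4 units, time = 4
  J2 runs 5 units, time = 9
  J3 runs 5 units, time = 14
  J4 runs 5 units, time = 19
  J5 runs 5 units, time = 24
  J2 runs 3 units, time = 27
  J4 runs 1 units, time = 28
  J5 runs 4 units, time = 32
Finish times: [4, 27, 14, 28, 32]
Average turnaround = 105/5 = 21.0

21.0


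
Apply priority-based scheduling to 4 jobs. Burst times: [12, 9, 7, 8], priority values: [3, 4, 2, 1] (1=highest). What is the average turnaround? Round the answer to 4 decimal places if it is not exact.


Sort by priority (ascending = highest first):
Order: [(1, 8), (2, 7), (3, 12), (4, 9)]
Completion times:
  Priority 1, burst=8, C=8
  Priority 2, burst=7, C=15
  Priority 3, burst=12, C=27
  Priority 4, burst=9, C=36
Average turnaround = 86/4 = 21.5

21.5


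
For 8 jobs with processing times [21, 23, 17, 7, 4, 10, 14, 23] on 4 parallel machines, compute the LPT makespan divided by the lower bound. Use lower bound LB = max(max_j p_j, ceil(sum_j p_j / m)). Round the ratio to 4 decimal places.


LPT order: [23, 23, 21, 17, 14, 10, 7, 4]
Machine loads after assignment: [30, 27, 31, 31]
LPT makespan = 31
Lower bound = max(max_job, ceil(total/4)) = max(23, 30) = 30
Ratio = 31 / 30 = 1.0333

1.0333


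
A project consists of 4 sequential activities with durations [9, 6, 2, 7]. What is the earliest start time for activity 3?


Activity 3 starts after activities 1 through 2 complete.
Predecessor durations: [9, 6]
ES = 9 + 6 = 15

15


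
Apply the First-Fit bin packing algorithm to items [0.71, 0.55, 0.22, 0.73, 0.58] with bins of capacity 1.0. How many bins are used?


Place items sequentially using First-Fit:
  Item 0.71 -> new Bin 1
  Item 0.55 -> new Bin 2
  Item 0.22 -> Bin 1 (now 0.93)
  Item 0.73 -> new Bin 3
  Item 0.58 -> new Bin 4
Total bins used = 4

4


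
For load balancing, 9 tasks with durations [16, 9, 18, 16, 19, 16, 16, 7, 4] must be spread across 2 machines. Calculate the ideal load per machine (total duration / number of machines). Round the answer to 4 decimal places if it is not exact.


Total processing time = 16 + 9 + 18 + 16 + 19 + 16 + 16 + 7 + 4 = 121
Number of machines = 2
Ideal balanced load = 121 / 2 = 60.5

60.5


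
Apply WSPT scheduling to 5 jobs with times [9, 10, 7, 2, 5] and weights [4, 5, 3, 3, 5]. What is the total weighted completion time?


Compute p/w ratios and sort ascending (WSPT): [(2, 3), (5, 5), (10, 5), (9, 4), (7, 3)]
Compute weighted completion times:
  Job (p=2,w=3): C=2, w*C=3*2=6
  Job (p=5,w=5): C=7, w*C=5*7=35
  Job (p=10,w=5): C=17, w*C=5*17=85
  Job (p=9,w=4): C=26, w*C=4*26=104
  Job (p=7,w=3): C=33, w*C=3*33=99
Total weighted completion time = 329

329


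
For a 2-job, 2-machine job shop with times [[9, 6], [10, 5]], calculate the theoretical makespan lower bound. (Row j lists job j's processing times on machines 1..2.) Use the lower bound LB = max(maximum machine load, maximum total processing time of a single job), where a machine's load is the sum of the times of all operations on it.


Machine loads:
  Machine 1: 9 + 10 = 19
  Machine 2: 6 + 5 = 11
Max machine load = 19
Job totals:
  Job 1: 15
  Job 2: 15
Max job total = 15
Lower bound = max(19, 15) = 19

19


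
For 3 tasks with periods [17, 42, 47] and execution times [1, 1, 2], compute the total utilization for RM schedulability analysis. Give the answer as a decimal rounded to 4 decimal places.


Compute individual utilizations (exact fractions):
  Task 1: C/T = 1/17 (approx. 0.0588)
  Task 2: C/T = 1/42 (approx. 0.0238)
  Task 3: C/T = 2/47 (approx. 0.0426)
Total utilization U = 1/17 + 1/42 + 2/47 = 4201/33558
Rounded to 4 decimal places: U = 0.1252
RM (Liu & Layland) bound for 3 tasks = 0.779763; compare with U = 4201/33558 (approx. 0.125186)
U <= bound, so schedulable by RM sufficient condition.

0.1252


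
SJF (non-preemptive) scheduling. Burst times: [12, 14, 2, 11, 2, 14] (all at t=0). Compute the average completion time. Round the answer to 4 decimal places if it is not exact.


SJF order (ascending): [2, 2, 11, 12, 14, 14]
Completion times:
  Job 1: burst=2, C=2
  Job 2: burst=2, C=4
  Job 3: burst=11, C=15
  Job 4: burst=12, C=27
  Job 5: burst=14, C=41
  Job 6: burst=14, C=55
Average completion = 144/6 = 24.0

24.0


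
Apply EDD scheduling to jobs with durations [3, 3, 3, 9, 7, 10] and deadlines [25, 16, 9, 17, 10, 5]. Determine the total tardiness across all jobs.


Sort by due date (EDD order): [(10, 5), (3, 9), (7, 10), (3, 16), (9, 17), (3, 25)]
Compute completion times and tardiness:
  Job 1: p=10, d=5, C=10, tardiness=max(0,10-5)=5
  Job 2: p=3, d=9, C=13, tardiness=max(0,13-9)=4
  Job 3: p=7, d=10, C=20, tardiness=max(0,20-10)=10
  Job 4: p=3, d=16, C=23, tardiness=max(0,23-16)=7
  Job 5: p=9, d=17, C=32, tardiness=max(0,32-17)=15
  Job 6: p=3, d=25, C=35, tardiness=max(0,35-25)=10
Total tardiness = 51

51


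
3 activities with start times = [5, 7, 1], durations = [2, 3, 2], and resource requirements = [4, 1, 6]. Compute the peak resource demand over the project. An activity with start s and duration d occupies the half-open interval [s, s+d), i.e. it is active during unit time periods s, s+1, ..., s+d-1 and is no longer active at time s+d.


Each activity i is active on [start_i, start_i + duration_i).
Compute total resource usage per time slot:
  t=0: active resources = [], total = 0
  t=1: active resources = [6], total = 6
  t=2: active resources = [6], total = 6
  t=3: active resources = [], total = 0
  t=4: active resources = [], total = 0
  t=5: active resources = [4], total = 4
  t=6: active resources = [4], total = 4
  t=7: active resources = [1], total = 1
  t=8: active resources = [1], total = 1
  t=9: active resources = [1], total = 1
Peak resource demand = 6

6


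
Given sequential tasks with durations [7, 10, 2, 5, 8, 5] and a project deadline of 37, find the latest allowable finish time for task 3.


LF(activity 3) = deadline - sum of successor durations
Successors: activities 4 through 6 with durations [5, 8, 5]
Sum of successor durations = 18
LF = 37 - 18 = 19

19


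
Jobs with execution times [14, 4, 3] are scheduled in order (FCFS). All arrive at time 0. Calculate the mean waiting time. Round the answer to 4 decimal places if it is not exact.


FCFS order (as given): [14, 4, 3]
Waiting times:
  Job 1: wait = 0
  Job 2: wait = 14
  Job 3: wait = 18
Sum of waiting times = 32
Average waiting time = 32/3 = 10.6667

10.6667


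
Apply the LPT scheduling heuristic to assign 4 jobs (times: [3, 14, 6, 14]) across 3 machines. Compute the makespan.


Sort jobs in decreasing order (LPT): [14, 14, 6, 3]
Assign each job to the least loaded machine:
  Machine 1: jobs [14], load = 14
  Machine 2: jobs [14], load = 14
  Machine 3: jobs [6, 3], load = 9
Makespan = max load = 14

14


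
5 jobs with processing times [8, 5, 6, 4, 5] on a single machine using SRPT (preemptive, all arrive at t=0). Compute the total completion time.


Since all jobs arrive at t=0, SRPT equals SPT ordering.
SPT order: [4, 5, 5, 6, 8]
Completion times:
  Job 1: p=4, C=4
  Job 2: p=5, C=9
  Job 3: p=5, C=14
  Job 4: p=6, C=20
  Job 5: p=8, C=28
Total completion time = 4 + 9 + 14 + 20 + 28 = 75

75


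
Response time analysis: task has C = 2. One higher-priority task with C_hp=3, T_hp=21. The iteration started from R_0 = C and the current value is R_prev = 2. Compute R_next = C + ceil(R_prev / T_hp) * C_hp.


R_next = C + ceil(R_prev / T_hp) * C_hp
ceil(2 / 21) = ceil(0.0952) = 1
Interference = 1 * 3 = 3
R_next = 2 + 3 = 5

5


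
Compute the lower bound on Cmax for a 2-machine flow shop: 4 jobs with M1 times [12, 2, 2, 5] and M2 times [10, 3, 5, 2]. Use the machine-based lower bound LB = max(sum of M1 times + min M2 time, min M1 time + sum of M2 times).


LB1 = sum(M1 times) + min(M2 times) = 21 + 2 = 23
LB2 = min(M1 times) + sum(M2 times) = 2 + 20 = 22
Lower bound = max(LB1, LB2) = max(23, 22) = 23

23


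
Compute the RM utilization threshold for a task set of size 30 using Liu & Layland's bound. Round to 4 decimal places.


Compute 2^(1/30) = 1.0233738920
Subtract 1: 1.0233738920 - 1 = 0.0233738920
Multiply by n: 30 * 0.0233738920 = 0.7012167600
Round to 4 dp: 0.7012

0.7012


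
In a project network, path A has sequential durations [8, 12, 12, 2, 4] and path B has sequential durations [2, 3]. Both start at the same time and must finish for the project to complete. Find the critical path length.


Path A total = 8 + 12 + 12 + 2 + 4 = 38
Path B total = 2 + 3 = 5
Critical path = longest path = max(38, 5) = 38

38


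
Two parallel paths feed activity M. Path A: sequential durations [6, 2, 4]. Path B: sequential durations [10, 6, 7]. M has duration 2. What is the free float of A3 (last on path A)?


ES(A3) = sum of predecessors on chain A = 8
EF(A3) = ES + duration = 8 + 4 = 12
Successor of A3 is M. ES(M) = max(sum(A), sum(B)) = max(12, 23) = 23
Free float = ES(successor) - EF(current) = 23 - 12 = 11

11


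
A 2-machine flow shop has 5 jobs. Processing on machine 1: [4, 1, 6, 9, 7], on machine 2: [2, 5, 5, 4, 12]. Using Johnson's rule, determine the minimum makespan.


Apply Johnson's rule:
  Group 1 (a <= b): [(2, 1, 5), (5, 7, 12)]
  Group 2 (a > b): [(3, 6, 5), (4, 9, 4), (1, 4, 2)]
Optimal job order: [2, 5, 3, 4, 1]
Schedule:
  Job 2: M1 done at 1, M2 done at 6
  Job 5: M1 done at 8, M2 done at 20
  Job 3: M1 done at 14, M2 done at 25
  Job 4: M1 done at 23, M2 done at 29
  Job 1: M1 done at 27, M2 done at 31
Makespan = 31

31


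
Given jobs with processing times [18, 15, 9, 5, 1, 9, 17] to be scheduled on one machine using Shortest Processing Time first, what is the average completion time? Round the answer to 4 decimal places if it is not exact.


Sort jobs by processing time (SPT order): [1, 5, 9, 9, 15, 17, 18]
Compute completion times sequentially:
  Job 1: processing = 1, completes at 1
  Job 2: processing = 5, completes at 6
  Job 3: processing = 9, completes at 15
  Job 4: processing = 9, completes at 24
  Job 5: processing = 15, completes at 39
  Job 6: processing = 17, completes at 56
  Job 7: processing = 18, completes at 74
Sum of completion times = 215
Average completion time = 215/7 = 30.7143

30.7143


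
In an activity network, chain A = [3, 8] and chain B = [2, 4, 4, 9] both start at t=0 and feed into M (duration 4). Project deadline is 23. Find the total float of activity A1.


Forward pass: ES(A1) = sum of predecessors on chain A = 0
EF = ES + duration = 0 + 3 = 3
Backward pass: LF(M) = deadline = 23; LS(M) = 23 - 4 = 19
LF(A1) = LS(M) - sum(successors on chain A) = 19 - 8 = 11
LS = LF - duration = 11 - 3 = 8
Total float = LS - ES = 8 - 0 = 8

8


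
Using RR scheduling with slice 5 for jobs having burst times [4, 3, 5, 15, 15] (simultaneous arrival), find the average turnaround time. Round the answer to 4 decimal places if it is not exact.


Time quantum = 5
Execution trace:
  J1 runs 4 units, time = 4
  J2 runs 3 units, time = 7
  J3 runs 5 units, time = 12
  J4 runs 5 units, time = 17
  J5 runs 5 units, time = 22
  J4 runs 5 units, time = 27
  J5 runs 5 units, time = 32
  J4 runs 5 units, time = 37
  J5 runs 5 units, time = 42
Finish times: [4, 7, 12, 37, 42]
Average turnaround = 102/5 = 20.4

20.4


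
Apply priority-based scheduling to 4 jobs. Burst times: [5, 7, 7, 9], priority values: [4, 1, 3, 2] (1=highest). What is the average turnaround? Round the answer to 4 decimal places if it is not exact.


Sort by priority (ascending = highest first):
Order: [(1, 7), (2, 9), (3, 7), (4, 5)]
Completion times:
  Priority 1, burst=7, C=7
  Priority 2, burst=9, C=16
  Priority 3, burst=7, C=23
  Priority 4, burst=5, C=28
Average turnaround = 74/4 = 18.5

18.5


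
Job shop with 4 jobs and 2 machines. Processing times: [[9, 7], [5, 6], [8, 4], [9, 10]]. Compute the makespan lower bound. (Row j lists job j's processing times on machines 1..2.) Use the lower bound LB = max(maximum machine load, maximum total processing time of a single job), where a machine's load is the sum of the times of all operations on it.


Machine loads:
  Machine 1: 9 + 5 + 8 + 9 = 31
  Machine 2: 7 + 6 + 4 + 10 = 27
Max machine load = 31
Job totals:
  Job 1: 16
  Job 2: 11
  Job 3: 12
  Job 4: 19
Max job total = 19
Lower bound = max(31, 19) = 31

31


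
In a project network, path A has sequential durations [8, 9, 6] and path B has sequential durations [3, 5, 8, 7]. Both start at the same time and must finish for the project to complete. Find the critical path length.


Path A total = 8 + 9 + 6 = 23
Path B total = 3 + 5 + 8 + 7 = 23
Critical path = longest path = max(23, 23) = 23

23


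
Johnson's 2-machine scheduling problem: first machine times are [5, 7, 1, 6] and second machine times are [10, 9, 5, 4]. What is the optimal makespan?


Apply Johnson's rule:
  Group 1 (a <= b): [(3, 1, 5), (1, 5, 10), (2, 7, 9)]
  Group 2 (a > b): [(4, 6, 4)]
Optimal job order: [3, 1, 2, 4]
Schedule:
  Job 3: M1 done at 1, M2 done at 6
  Job 1: M1 done at 6, M2 done at 16
  Job 2: M1 done at 13, M2 done at 25
  Job 4: M1 done at 19, M2 done at 29
Makespan = 29

29


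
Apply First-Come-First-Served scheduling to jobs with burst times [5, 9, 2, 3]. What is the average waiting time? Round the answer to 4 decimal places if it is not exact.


FCFS order (as given): [5, 9, 2, 3]
Waiting times:
  Job 1: wait = 0
  Job 2: wait = 5
  Job 3: wait = 14
  Job 4: wait = 16
Sum of waiting times = 35
Average waiting time = 35/4 = 8.75

8.75


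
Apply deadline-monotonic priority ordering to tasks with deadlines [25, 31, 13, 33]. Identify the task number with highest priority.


Sort tasks by relative deadline (ascending):
  Task 3: deadline = 13
  Task 1: deadline = 25
  Task 2: deadline = 31
  Task 4: deadline = 33
Priority order (highest first): [3, 1, 2, 4]
Highest priority task = 3

3


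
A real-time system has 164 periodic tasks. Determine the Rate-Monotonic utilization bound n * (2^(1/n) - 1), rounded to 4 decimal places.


Compute 2^(1/164) = 1.0042354515
Subtract 1: 1.0042354515 - 1 = 0.0042354515
Multiply by n: 164 * 0.0042354515 = 0.6946140460
Round to 4 dp: 0.6946

0.6946


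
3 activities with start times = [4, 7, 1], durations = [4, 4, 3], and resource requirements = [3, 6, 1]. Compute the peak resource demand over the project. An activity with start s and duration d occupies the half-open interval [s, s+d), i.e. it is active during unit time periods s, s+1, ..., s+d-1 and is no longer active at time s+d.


Each activity i is active on [start_i, start_i + duration_i).
Compute total resource usage per time slot:
  t=0: active resources = [], total = 0
  t=1: active resources = [1], total = 1
  t=2: active resources = [1], total = 1
  t=3: active resources = [1], total = 1
  t=4: active resources = [3], total = 3
  t=5: active resources = [3], total = 3
  t=6: active resources = [3], total = 3
  t=7: active resources = [3, 6], total = 9
  t=8: active resources = [6], total = 6
  t=9: active resources = [6], total = 6
  t=10: active resources = [6], total = 6
Peak resource demand = 9

9


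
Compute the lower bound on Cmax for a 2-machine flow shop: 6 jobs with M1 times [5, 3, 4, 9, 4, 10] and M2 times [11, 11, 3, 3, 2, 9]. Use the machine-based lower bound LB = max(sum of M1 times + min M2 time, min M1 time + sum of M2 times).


LB1 = sum(M1 times) + min(M2 times) = 35 + 2 = 37
LB2 = min(M1 times) + sum(M2 times) = 3 + 39 = 42
Lower bound = max(LB1, LB2) = max(37, 42) = 42

42


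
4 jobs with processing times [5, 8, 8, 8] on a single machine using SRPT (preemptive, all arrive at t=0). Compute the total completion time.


Since all jobs arrive at t=0, SRPT equals SPT ordering.
SPT order: [5, 8, 8, 8]
Completion times:
  Job 1: p=5, C=5
  Job 2: p=8, C=13
  Job 3: p=8, C=21
  Job 4: p=8, C=29
Total completion time = 5 + 13 + 21 + 29 = 68

68


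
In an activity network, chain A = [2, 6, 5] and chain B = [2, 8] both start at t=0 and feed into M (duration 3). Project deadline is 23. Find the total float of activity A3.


Forward pass: ES(A3) = sum of predecessors on chain A = 8
EF = ES + duration = 8 + 5 = 13
Backward pass: LF(M) = deadline = 23; LS(M) = 23 - 3 = 20
LF(A3) = LS(M) - sum(successors on chain A) = 20 - 0 = 20
LS = LF - duration = 20 - 5 = 15
Total float = LS - ES = 15 - 8 = 7

7


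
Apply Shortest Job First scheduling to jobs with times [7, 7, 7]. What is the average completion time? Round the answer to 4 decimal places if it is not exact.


SJF order (ascending): [7, 7, 7]
Completion times:
  Job 1: burst=7, C=7
  Job 2: burst=7, C=14
  Job 3: burst=7, C=21
Average completion = 42/3 = 14.0

14.0


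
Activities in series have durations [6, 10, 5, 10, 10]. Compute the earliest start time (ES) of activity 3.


Activity 3 starts after activities 1 through 2 complete.
Predecessor durations: [6, 10]
ES = 6 + 10 = 16

16


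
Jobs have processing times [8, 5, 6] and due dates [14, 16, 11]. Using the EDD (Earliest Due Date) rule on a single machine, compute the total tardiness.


Sort by due date (EDD order): [(6, 11), (8, 14), (5, 16)]
Compute completion times and tardiness:
  Job 1: p=6, d=11, C=6, tardiness=max(0,6-11)=0
  Job 2: p=8, d=14, C=14, tardiness=max(0,14-14)=0
  Job 3: p=5, d=16, C=19, tardiness=max(0,19-16)=3
Total tardiness = 3

3


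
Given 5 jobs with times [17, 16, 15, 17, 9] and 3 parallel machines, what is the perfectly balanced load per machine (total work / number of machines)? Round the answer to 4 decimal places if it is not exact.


Total processing time = 17 + 16 + 15 + 17 + 9 = 74
Number of machines = 3
Ideal balanced load = 74 / 3 = 24.6667

24.6667


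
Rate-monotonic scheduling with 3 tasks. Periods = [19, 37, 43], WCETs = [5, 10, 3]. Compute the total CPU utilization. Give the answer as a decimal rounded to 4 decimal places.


Compute individual utilizations (exact fractions):
  Task 1: C/T = 5/19 (approx. 0.2632)
  Task 2: C/T = 10/37 (approx. 0.2703)
  Task 3: C/T = 3/43 (approx. 0.0698)
Total utilization U = 5/19 + 10/37 + 3/43 = 18234/30229
Rounded to 4 decimal places: U = 0.6032
RM (Liu & Layland) bound for 3 tasks = 0.779763; compare with U = 18234/30229 (approx. 0.603196)
U <= bound, so schedulable by RM sufficient condition.

0.6032
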